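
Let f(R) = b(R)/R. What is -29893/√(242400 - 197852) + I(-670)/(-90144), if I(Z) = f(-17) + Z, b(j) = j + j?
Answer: 167/22536 - 29893*√11137/22274 ≈ -141.62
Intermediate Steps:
b(j) = 2*j
f(R) = 2 (f(R) = (2*R)/R = 2)
I(Z) = 2 + Z
-29893/√(242400 - 197852) + I(-670)/(-90144) = -29893/√(242400 - 197852) + (2 - 670)/(-90144) = -29893*√11137/22274 - 668*(-1/90144) = -29893*√11137/22274 + 167/22536 = 167/22536 - 29893*√11137/22274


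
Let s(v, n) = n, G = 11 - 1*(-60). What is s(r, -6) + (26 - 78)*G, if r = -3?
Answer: -3698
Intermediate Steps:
G = 71 (G = 11 + 60 = 71)
s(r, -6) + (26 - 78)*G = -6 + (26 - 78)*71 = -6 - 52*71 = -6 - 3692 = -3698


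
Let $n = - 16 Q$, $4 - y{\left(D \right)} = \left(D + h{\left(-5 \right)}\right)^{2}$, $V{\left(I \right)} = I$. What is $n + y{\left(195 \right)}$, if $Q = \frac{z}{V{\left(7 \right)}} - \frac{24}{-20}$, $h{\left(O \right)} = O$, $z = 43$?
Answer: $- \frac{1267472}{35} \approx -36214.0$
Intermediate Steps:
$Q = \frac{257}{35}$ ($Q = \frac{43}{7} - \frac{24}{-20} = 43 \cdot \frac{1}{7} - - \frac{6}{5} = \frac{43}{7} + \frac{6}{5} = \frac{257}{35} \approx 7.3429$)
$y{\left(D \right)} = 4 - \left(-5 + D\right)^{2}$ ($y{\left(D \right)} = 4 - \left(D - 5\right)^{2} = 4 - \left(-5 + D\right)^{2}$)
$n = - \frac{4112}{35}$ ($n = \left(-16\right) \frac{257}{35} = - \frac{4112}{35} \approx -117.49$)
$n + y{\left(195 \right)} = - \frac{4112}{35} + \left(4 - \left(-5 + 195\right)^{2}\right) = - \frac{4112}{35} + \left(4 - 190^{2}\right) = - \frac{4112}{35} + \left(4 - 36100\right) = - \frac{4112}{35} - 36096 = - \frac{1267472}{35}$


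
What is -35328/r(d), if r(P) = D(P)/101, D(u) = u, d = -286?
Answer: 1784064/143 ≈ 12476.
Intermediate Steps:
r(P) = P/101
-35328/r(d) = -35328/((1/101)*(-286)) = -35328/(-286/101) = -35328*(-101/286) = 1784064/143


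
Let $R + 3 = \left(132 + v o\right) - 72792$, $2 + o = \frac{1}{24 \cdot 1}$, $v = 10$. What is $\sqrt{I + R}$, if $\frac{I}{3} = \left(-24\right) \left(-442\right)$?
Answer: $\frac{29 i \sqrt{1749}}{6} \approx 202.14 i$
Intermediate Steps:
$I = 31824$ ($I = 3 \left(\left(-24\right) \left(-442\right)\right) = 3 \cdot 10608 = 31824$)
$o = - \frac{47}{24}$ ($o = -2 + \frac{1}{24 \cdot 1} = -2 + \frac{1}{24} = - \frac{47}{24} \approx -1.9583$)
$R = - \frac{872191}{12}$ ($R = -3 + \left(\left(132 + 10 \left(- \frac{47}{24}\right)\right) - 72792\right) = -3 + \left(\left(132 - \frac{235}{12}\right) - 72792\right) = -3 + \left(\frac{1349}{12} - 72792\right) = -3 - \frac{872155}{12} = - \frac{872191}{12} \approx -72683.0$)
$\sqrt{I + R} = \sqrt{31824 - \frac{872191}{12}} = \sqrt{- \frac{490303}{12}} = \frac{29 i \sqrt{1749}}{6}$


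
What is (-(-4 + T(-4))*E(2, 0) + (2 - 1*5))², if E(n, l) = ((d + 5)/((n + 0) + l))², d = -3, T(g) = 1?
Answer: 0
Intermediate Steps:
E(n, l) = 4/(l + n)² (E(n, l) = ((-3 + 5)/((n + 0) + l))² = (2/(n + l))² = (2/(l + n))² = 4/(l + n)²)
(-(-4 + T(-4))*E(2, 0) + (2 - 1*5))² = (-(-4 + 1)*4/(0 + 2)² + (2 - 1*5))² = (-(-3)*4/2² + (2 - 5))² = (-(-3)*4*(¼) - 3)² = (-(-3) - 3)² = (-1*(-3) - 3)² = (3 - 3)² = 0² = 0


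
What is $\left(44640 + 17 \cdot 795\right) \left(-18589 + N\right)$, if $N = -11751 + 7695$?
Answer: $-1316919975$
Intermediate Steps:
$N = -4056$
$\left(44640 + 17 \cdot 795\right) \left(-18589 + N\right) = \left(44640 + 17 \cdot 795\right) \left(-18589 - 4056\right) = \left(44640 + 13515\right) \left(-22645\right) = 58155 \left(-22645\right) = -1316919975$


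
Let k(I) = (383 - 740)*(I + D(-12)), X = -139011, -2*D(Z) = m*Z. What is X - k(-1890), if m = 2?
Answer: -809457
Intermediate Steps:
D(Z) = -Z
k(I) = -4284 - 357*I (k(I) = (383 - 740)*(I - 1*(-12)) = -357*(I + 12) = -357*(12 + I) = -4284 - 357*I)
X - k(-1890) = -139011 - (-4284 - 357*(-1890)) = -139011 - (-4284 + 674730) = -139011 - 1*670446 = -139011 - 670446 = -809457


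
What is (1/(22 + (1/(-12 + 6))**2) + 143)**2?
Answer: 12867499225/628849 ≈ 20462.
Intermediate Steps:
(1/(22 + (1/(-12 + 6))**2) + 143)**2 = (1/(22 + (1/(-6))**2) + 143)**2 = (1/(22 + (-1/6)**2) + 143)**2 = (1/(22 + 1/36) + 143)**2 = (1/(793/36) + 143)**2 = (36/793 + 143)**2 = (113435/793)**2 = 12867499225/628849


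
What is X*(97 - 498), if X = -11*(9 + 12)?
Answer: 92631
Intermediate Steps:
X = -231 (X = -11*21 = -231)
X*(97 - 498) = -231*(97 - 498) = -231*(-401) = 92631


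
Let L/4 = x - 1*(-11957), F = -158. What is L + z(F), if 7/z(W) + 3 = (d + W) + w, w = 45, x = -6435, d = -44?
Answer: 3534073/160 ≈ 22088.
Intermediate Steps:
z(W) = 7/(-2 + W) (z(W) = 7/(-3 + ((-44 + W) + 45)) = 7/(-3 + (1 + W)) = 7/(-2 + W))
L = 22088 (L = 4*(-6435 - 1*(-11957)) = 4*(-6435 + 11957) = 4*5522 = 22088)
L + z(F) = 22088 + 7/(-2 - 158) = 22088 + 7/(-160) = 22088 + 7*(-1/160) = 22088 - 7/160 = 3534073/160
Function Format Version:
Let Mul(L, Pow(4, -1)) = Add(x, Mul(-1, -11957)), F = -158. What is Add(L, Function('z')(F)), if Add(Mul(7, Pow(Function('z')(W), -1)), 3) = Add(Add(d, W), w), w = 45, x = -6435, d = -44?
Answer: Rational(3534073, 160) ≈ 22088.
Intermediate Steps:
Function('z')(W) = Mul(7, Pow(Add(-2, W), -1)) (Function('z')(W) = Mul(7, Pow(Add(-3, Add(Add(-44, W), 45)), -1)) = Mul(7, Pow(Add(-3, Add(1, W)), -1)) = Mul(7, Pow(Add(-2, W), -1)))
L = 22088 (L = Mul(4, Add(-6435, Mul(-1, -11957))) = Mul(4, Add(-6435, 11957)) = Mul(4, 5522) = 22088)
Add(L, Function('z')(F)) = Add(22088, Mul(7, Pow(Add(-2, -158), -1))) = Add(22088, Mul(7, Pow(-160, -1))) = Add(22088, Mul(7, Rational(-1, 160))) = Add(22088, Rational(-7, 160)) = Rational(3534073, 160)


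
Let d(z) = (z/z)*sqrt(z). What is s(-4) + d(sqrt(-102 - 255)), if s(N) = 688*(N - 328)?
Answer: -228416 + 357**(1/4)*sqrt(I) ≈ -2.2841e+5 + 3.0736*I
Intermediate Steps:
s(N) = -225664 + 688*N (s(N) = 688*(-328 + N) = -225664 + 688*N)
d(z) = sqrt(z) (d(z) = 1*sqrt(z) = sqrt(z))
s(-4) + d(sqrt(-102 - 255)) = (-225664 + 688*(-4)) + sqrt(sqrt(-102 - 255)) = (-225664 - 2752) + sqrt(sqrt(-357)) = -228416 + sqrt(I*sqrt(357)) = -228416 + 357**(1/4)*sqrt(I)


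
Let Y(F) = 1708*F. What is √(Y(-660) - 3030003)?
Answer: I*√4157283 ≈ 2038.9*I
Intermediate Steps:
√(Y(-660) - 3030003) = √(1708*(-660) - 3030003) = √(-1127280 - 3030003) = √(-4157283) = I*√4157283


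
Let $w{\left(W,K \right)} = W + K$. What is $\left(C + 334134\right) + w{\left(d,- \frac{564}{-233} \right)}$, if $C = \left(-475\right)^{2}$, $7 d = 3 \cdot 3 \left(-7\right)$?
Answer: $\frac{130422314}{233} \approx 5.5975 \cdot 10^{5}$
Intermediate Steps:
$d = -9$ ($d = \frac{3 \cdot 3 \left(-7\right)}{7} = \frac{9 \left(-7\right)}{7} = \frac{1}{7} \left(-63\right) = -9$)
$C = 225625$
$w{\left(W,K \right)} = K + W$
$\left(C + 334134\right) + w{\left(d,- \frac{564}{-233} \right)} = \left(225625 + 334134\right) - \left(9 + \frac{564}{-233}\right) = 559759 - \frac{1533}{233} = \frac{130422314}{233}$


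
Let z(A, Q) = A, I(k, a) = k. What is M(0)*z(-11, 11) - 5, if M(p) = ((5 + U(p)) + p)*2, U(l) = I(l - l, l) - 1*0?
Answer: -115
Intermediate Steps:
U(l) = 0 (U(l) = (l - l) - 1*0 = 0 + 0 = 0)
M(p) = 10 + 2*p (M(p) = ((5 + 0) + p)*2 = (5 + p)*2 = 10 + 2*p)
M(0)*z(-11, 11) - 5 = (10 + 2*0)*(-11) - 5 = (10 + 0)*(-11) - 5 = 10*(-11) - 5 = -110 - 5 = -115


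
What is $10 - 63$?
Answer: $-53$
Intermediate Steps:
$10 - 63 = -53$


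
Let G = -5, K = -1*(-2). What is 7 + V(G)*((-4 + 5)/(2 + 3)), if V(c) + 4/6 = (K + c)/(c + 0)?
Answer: 524/75 ≈ 6.9867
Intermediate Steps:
K = 2
V(c) = -⅔ + (2 + c)/c (V(c) = -⅔ + (2 + c)/(c + 0) = -⅔ + (2 + c)/c)
7 + V(G)*((-4 + 5)/(2 + 3)) = 7 + ((⅓)*(6 - 5)/(-5))*((-4 + 5)/(2 + 3)) = 7 + ((⅓)*(-⅕)*1)*(1/5) = 7 - 1/(15*5) = 7 - 1/15*⅕ = 7 - 1/75 = 524/75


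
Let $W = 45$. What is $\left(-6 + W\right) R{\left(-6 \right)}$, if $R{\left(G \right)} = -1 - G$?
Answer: $195$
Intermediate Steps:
$\left(-6 + W\right) R{\left(-6 \right)} = \left(-6 + 45\right) \left(-1 - -6\right) = 39 \left(-1 + 6\right) = 39 \cdot 5 = 195$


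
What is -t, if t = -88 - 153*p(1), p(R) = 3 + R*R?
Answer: 700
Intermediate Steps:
p(R) = 3 + R**2
t = -700 (t = -88 - 153*(3 + 1**2) = -88 - 153*(3 + 1) = -88 - 153*4 = -88 - 612 = -700)
-t = -1*(-700) = 700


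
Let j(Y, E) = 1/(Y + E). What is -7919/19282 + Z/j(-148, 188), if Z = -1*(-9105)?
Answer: 7022496481/19282 ≈ 3.6420e+5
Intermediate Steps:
j(Y, E) = 1/(E + Y)
Z = 9105
-7919/19282 + Z/j(-148, 188) = -7919/19282 + 9105/(1/(188 - 148)) = -7919*1/19282 + 9105/(1/40) = -7919/19282 + 9105/(1/40) = -7919/19282 + 9105*40 = -7919/19282 + 364200 = 7022496481/19282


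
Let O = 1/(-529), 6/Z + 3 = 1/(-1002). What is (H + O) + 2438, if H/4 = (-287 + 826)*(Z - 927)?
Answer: -3182176803617/1590703 ≈ -2.0005e+6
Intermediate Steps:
Z = -6012/3007 (Z = 6/(-3 + 1/(-1002)) = 6/(-3 - 1/1002) = 6/(-3007/1002) = 6*(-1002/3007) = -6012/3007 ≈ -1.9993)
O = -1/529 ≈ -0.0018904
H = -6022788156/3007 (H = 4*((-287 + 826)*(-6012/3007 - 927)) = 4*(539*(-2793501/3007)) = 4*(-1505697039/3007) = -6022788156/3007 ≈ -2.0029e+6)
(H + O) + 2438 = (-6022788156/3007 - 1/529) + 2438 = -3186054937531/1590703 + 2438 = -3182176803617/1590703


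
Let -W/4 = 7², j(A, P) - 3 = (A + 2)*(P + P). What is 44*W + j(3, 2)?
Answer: -8601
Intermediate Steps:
j(A, P) = 3 + 2*P*(2 + A) (j(A, P) = 3 + (A + 2)*(P + P) = 3 + (2 + A)*(2*P) = 3 + 2*P*(2 + A))
W = -196 (W = -4*7² = -4*49 = -196)
44*W + j(3, 2) = 44*(-196) + (3 + 4*2 + 2*3*2) = -8624 + (3 + 8 + 12) = -8624 + 23 = -8601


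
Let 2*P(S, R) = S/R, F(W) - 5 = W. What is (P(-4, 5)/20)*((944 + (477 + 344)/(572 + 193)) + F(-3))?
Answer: -724511/38250 ≈ -18.941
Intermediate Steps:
F(W) = 5 + W
P(S, R) = S/(2*R) (P(S, R) = (S/R)/2 = S/(2*R))
(P(-4, 5)/20)*((944 + (477 + 344)/(572 + 193)) + F(-3)) = (((½)*(-4)/5)/20)*((944 + (477 + 344)/(572 + 193)) + (5 - 3)) = (((½)*(-4)*(⅕))*(1/20))*((944 + 821/765) + 2) = (-⅖*1/20)*((944 + 821*(1/765)) + 2) = -((944 + 821/765) + 2)/50 = -(722981/765 + 2)/50 = -1/50*724511/765 = -724511/38250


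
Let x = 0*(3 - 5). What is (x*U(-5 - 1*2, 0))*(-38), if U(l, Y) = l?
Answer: 0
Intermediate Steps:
x = 0 (x = 0*(-2) = 0)
(x*U(-5 - 1*2, 0))*(-38) = (0*(-5 - 1*2))*(-38) = (0*(-5 - 2))*(-38) = (0*(-7))*(-38) = 0*(-38) = 0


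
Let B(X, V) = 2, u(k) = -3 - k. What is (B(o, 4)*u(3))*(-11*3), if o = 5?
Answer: 396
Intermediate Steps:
(B(o, 4)*u(3))*(-11*3) = (2*(-3 - 1*3))*(-11*3) = (2*(-3 - 3))*(-33) = (2*(-6))*(-33) = -12*(-33) = 396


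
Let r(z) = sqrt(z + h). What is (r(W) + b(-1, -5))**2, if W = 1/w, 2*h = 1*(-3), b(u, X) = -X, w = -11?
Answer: (110 + I*sqrt(770))**2/484 ≈ 23.409 + 12.613*I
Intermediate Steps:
h = -3/2 (h = (1*(-3))/2 = (1/2)*(-3) = -3/2 ≈ -1.5000)
W = -1/11 (W = 1/(-11) = -1/11 ≈ -0.090909)
r(z) = sqrt(-3/2 + z) (r(z) = sqrt(z - 3/2) = sqrt(-3/2 + z))
(r(W) + b(-1, -5))**2 = (sqrt(-6 + 4*(-1/11))/2 - 1*(-5))**2 = (sqrt(-6 - 4/11)/2 + 5)**2 = (sqrt(-70/11)/2 + 5)**2 = ((I*sqrt(770)/11)/2 + 5)**2 = (I*sqrt(770)/22 + 5)**2 = (5 + I*sqrt(770)/22)**2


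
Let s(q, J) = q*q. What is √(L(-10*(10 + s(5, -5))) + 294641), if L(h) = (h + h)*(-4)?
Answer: 3*√33049 ≈ 545.38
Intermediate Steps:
s(q, J) = q²
L(h) = -8*h (L(h) = (2*h)*(-4) = -8*h)
√(L(-10*(10 + s(5, -5))) + 294641) = √(-(-80)*(10 + 5²) + 294641) = √(-(-80)*(10 + 25) + 294641) = √(-(-80)*35 + 294641) = √(-8*(-350) + 294641) = √(2800 + 294641) = √297441 = 3*√33049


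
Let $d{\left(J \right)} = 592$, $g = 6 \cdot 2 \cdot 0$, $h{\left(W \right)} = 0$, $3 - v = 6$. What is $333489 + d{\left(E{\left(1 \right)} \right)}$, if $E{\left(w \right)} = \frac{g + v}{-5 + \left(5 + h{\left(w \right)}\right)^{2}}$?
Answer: $334081$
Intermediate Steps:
$v = -3$ ($v = 3 - 6 = -3$)
$g = 0$ ($g = 12 \cdot 0 = 0$)
$E{\left(w \right)} = - \frac{3}{20}$ ($E{\left(w \right)} = \frac{0 - 3}{-5 + \left(5 + 0\right)^{2}} = - \frac{3}{-5 + 5^{2}} = - \frac{3}{-5 + 25} = - \frac{3}{20}$)
$333489 + d{\left(E{\left(1 \right)} \right)} = 333489 + 592 = 334081$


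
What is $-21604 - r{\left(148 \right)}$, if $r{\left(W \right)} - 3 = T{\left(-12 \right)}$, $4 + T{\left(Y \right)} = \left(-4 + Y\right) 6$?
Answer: $-21507$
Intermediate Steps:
$T{\left(Y \right)} = -28 + 6 Y$ ($T{\left(Y \right)} = -4 + \left(-4 + Y\right) 6 = -4 + \left(-24 + 6 Y\right) = -28 + 6 Y$)
$r{\left(W \right)} = -97$ ($r{\left(W \right)} = 3 + \left(-28 + 6 \left(-12\right)\right) = 3 - 100 = -97$)
$-21604 - r{\left(148 \right)} = -21604 - -97 = -21604 + 97 = -21507$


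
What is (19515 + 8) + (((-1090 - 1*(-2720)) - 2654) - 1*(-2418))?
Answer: 20917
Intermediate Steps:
(19515 + 8) + (((-1090 - 1*(-2720)) - 2654) - 1*(-2418)) = 19523 + (((-1090 + 2720) - 2654) + 2418) = 19523 + ((1630 - 2654) + 2418) = 19523 + (-1024 + 2418) = 19523 + 1394 = 20917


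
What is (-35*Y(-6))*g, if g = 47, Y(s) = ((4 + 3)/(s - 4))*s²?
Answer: 41454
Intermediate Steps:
Y(s) = 7*s²/(-4 + s) (Y(s) = (7/(-4 + s))*s² = 7*s²/(-4 + s))
(-35*Y(-6))*g = -245*(-6)²/(-4 - 6)*47 = -245*36/(-10)*47 = -245*36*(-1)/10*47 = -35*(-126/5)*47 = 882*47 = 41454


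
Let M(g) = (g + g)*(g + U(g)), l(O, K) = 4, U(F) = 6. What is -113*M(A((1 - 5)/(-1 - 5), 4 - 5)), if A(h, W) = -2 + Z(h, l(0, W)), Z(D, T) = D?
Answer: 12656/9 ≈ 1406.2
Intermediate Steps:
A(h, W) = -2 + h
M(g) = 2*g*(6 + g) (M(g) = (g + g)*(g + 6) = (2*g)*(6 + g) = 2*g*(6 + g))
-113*M(A((1 - 5)/(-1 - 5), 4 - 5)) = -226*(-2 + (1 - 5)/(-1 - 5))*(6 + (-2 + (1 - 5)/(-1 - 5))) = -226*(-2 - 4/(-6))*(6 + (-2 - 4/(-6))) = -226*(-2 - 4*(-⅙))*(6 + (-2 - 4*(-⅙))) = -226*(-2 + ⅔)*(6 + (-2 + ⅔)) = -226*(-4)*(6 - 4/3)/3 = -226*(-4)*14/(3*3) = -113*(-112/9) = 12656/9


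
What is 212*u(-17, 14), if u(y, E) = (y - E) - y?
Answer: -2968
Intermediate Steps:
u(y, E) = -E
212*u(-17, 14) = 212*(-1*14) = 212*(-14) = -2968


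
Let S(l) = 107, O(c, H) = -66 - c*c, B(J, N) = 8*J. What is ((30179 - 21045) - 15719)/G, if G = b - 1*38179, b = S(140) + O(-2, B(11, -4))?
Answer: 2195/12714 ≈ 0.17264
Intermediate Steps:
O(c, H) = -66 - c²
b = 37 (b = 107 + (-66 - 1*(-2)²) = 107 + (-66 - 1*4) = 107 + (-66 - 4) = 107 - 70 = 37)
G = -38142 (G = 37 - 1*38179 = 37 - 38179 = -38142)
((30179 - 21045) - 15719)/G = ((30179 - 21045) - 15719)/(-38142) = (9134 - 15719)*(-1/38142) = -6585*(-1/38142) = 2195/12714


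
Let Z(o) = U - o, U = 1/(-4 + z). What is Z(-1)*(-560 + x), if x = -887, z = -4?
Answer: -10129/8 ≈ -1266.1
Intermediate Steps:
U = -⅛ (U = 1/(-4 - 4) = 1/(-8) = -⅛ ≈ -0.12500)
Z(o) = -⅛ - o
Z(-1)*(-560 + x) = (-⅛ - 1*(-1))*(-560 - 887) = (-⅛ + 1)*(-1447) = (7/8)*(-1447) = -10129/8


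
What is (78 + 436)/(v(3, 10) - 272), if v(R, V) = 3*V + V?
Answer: -257/116 ≈ -2.2155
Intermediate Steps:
v(R, V) = 4*V
(78 + 436)/(v(3, 10) - 272) = (78 + 436)/(4*10 - 272) = 514/(40 - 272) = 514/(-232) = 514*(-1/232) = -257/116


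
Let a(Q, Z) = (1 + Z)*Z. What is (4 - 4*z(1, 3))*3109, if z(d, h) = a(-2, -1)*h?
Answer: 12436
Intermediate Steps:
a(Q, Z) = Z*(1 + Z)
z(d, h) = 0 (z(d, h) = (-(1 - 1))*h = (-1*0)*h = 0*h = 0)
(4 - 4*z(1, 3))*3109 = (4 - 4*0)*3109 = (4 + 0)*3109 = 4*3109 = 12436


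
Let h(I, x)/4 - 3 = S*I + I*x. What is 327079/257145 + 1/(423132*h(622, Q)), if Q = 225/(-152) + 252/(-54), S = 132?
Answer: 16804163057311007/13211201297994060 ≈ 1.2720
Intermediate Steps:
Q = -2803/456 (Q = 225*(-1/152) + 252*(-1/54) = -225/152 - 14/3 = -2803/456 ≈ -6.1469)
h(I, x) = 12 + 528*I + 4*I*x (h(I, x) = 12 + 4*(132*I + I*x) = 12 + (528*I + 4*I*x) = 12 + 528*I + 4*I*x)
327079/257145 + 1/(423132*h(622, Q)) = 327079/257145 + 1/(423132*(12 + 528*622 + 4*622*(-2803/456))) = 327079*(1/257145) + 1/(423132*(12 + 328416 - 871733/57)) = 327079/257145 + 1/(423132*(17848663/57)) = 327079/257145 + (1/423132)*(57/17848663) = 327079/257145 + 19/2517446824172 = 16804163057311007/13211201297994060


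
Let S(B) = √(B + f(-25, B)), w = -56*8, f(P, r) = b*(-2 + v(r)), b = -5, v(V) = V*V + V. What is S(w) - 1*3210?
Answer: -3210 + 3*I*√111302 ≈ -3210.0 + 1000.9*I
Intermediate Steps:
v(V) = V + V² (v(V) = V² + V = V + V²)
f(P, r) = 10 - 5*r*(1 + r) (f(P, r) = -5*(-2 + r*(1 + r)) = 10 - 5*r*(1 + r))
w = -448
S(B) = √(10 + B - 5*B*(1 + B)) (S(B) = √(B + (10 - 5*B*(1 + B))) = √(10 + B - 5*B*(1 + B)))
S(w) - 1*3210 = √(10 - 448 - 5*(-448)*(1 - 448)) - 1*3210 = √(10 - 448 - 5*(-448)*(-447)) - 3210 = √(10 - 448 - 1001280) - 3210 = √(-1001718) - 3210 = 3*I*√111302 - 3210 = -3210 + 3*I*√111302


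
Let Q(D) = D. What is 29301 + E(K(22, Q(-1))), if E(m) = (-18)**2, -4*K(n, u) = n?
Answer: 29625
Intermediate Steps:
K(n, u) = -n/4
E(m) = 324
29301 + E(K(22, Q(-1))) = 29301 + 324 = 29625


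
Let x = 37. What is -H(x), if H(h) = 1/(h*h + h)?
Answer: -1/1406 ≈ -0.00071124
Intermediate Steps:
H(h) = 1/(h + h**2) (H(h) = 1/(h**2 + h) = 1/(h + h**2))
-H(x) = -1/(37*(1 + 37)) = -1/(37*38) = -1*1/1406 = -1/1406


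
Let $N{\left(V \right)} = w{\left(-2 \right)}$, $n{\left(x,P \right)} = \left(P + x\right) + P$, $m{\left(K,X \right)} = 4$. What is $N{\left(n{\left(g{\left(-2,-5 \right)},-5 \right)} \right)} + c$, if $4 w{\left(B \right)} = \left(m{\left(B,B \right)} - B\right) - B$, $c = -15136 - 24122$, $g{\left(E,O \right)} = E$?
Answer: $-39256$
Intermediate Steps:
$n{\left(x,P \right)} = x + 2 P$
$c = -39258$ ($c = -15136 - 24122 = -39258$)
$w{\left(B \right)} = 1 - \frac{B}{2}$ ($w{\left(B \right)} = \frac{\left(4 - B\right) - B}{4} = \frac{4 - 2 B}{4} = 1 - \frac{B}{2}$)
$N{\left(V \right)} = 2$ ($N{\left(V \right)} = 1 - -1 = 1 + 1 = 2$)
$N{\left(n{\left(g{\left(-2,-5 \right)},-5 \right)} \right)} + c = 2 - 39258 = -39256$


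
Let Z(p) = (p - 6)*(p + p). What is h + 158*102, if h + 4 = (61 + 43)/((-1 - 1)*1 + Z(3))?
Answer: 80534/5 ≈ 16107.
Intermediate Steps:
Z(p) = 2*p*(-6 + p) (Z(p) = (-6 + p)*(2*p) = 2*p*(-6 + p))
h = -46/5 (h = -4 + (61 + 43)/((-1 - 1)*1 + 2*3*(-6 + 3)) = -4 + 104/(-2*1 + 2*3*(-3)) = -4 + 104/(-2 - 18) = -4 + 104/(-20) = -4 + 104*(-1/20) = -4 - 26/5 = -46/5 ≈ -9.2000)
h + 158*102 = -46/5 + 158*102 = -46/5 + 16116 = 80534/5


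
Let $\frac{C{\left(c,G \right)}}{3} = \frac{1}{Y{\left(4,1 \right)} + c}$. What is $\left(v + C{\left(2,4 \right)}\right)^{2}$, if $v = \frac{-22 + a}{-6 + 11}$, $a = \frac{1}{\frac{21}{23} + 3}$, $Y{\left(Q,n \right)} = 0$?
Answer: $\frac{410881}{50625} \approx 8.1162$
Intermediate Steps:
$a = \frac{23}{90}$ ($a = \frac{1}{21 \cdot \frac{1}{23} + 3} = \frac{1}{\frac{21}{23} + 3} = \frac{1}{\frac{90}{23}} = \frac{23}{90} \approx 0.25556$)
$C{\left(c,G \right)} = \frac{3}{c}$ ($C{\left(c,G \right)} = \frac{3}{0 + c} = \frac{3}{c}$)
$v = - \frac{1957}{450}$ ($v = \frac{-22 + \frac{23}{90}}{-6 + 11} = - \frac{1957}{90 \cdot 5} = \left(- \frac{1957}{90}\right) \frac{1}{5} = - \frac{1957}{450} \approx -4.3489$)
$\left(v + C{\left(2,4 \right)}\right)^{2} = \left(- \frac{1957}{450} + \frac{3}{2}\right)^{2} = \left(- \frac{641}{225}\right)^{2} = \frac{410881}{50625}$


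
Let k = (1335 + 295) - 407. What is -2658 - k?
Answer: -3881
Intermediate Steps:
k = 1223 (k = 1630 - 407 = 1223)
-2658 - k = -2658 - 1*1223 = -2658 - 1223 = -3881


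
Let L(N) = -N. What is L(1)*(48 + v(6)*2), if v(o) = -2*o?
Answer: -24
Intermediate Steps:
L(1)*(48 + v(6)*2) = (-1*1)*(48 - 2*6*2) = -(48 - 12*2) = -(48 - 24) = -1*24 = -24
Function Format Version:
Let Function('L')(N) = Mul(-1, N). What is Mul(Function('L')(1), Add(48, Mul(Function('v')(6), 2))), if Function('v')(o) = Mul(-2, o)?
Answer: -24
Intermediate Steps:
Mul(Function('L')(1), Add(48, Mul(Function('v')(6), 2))) = Mul(Mul(-1, 1), Add(48, Mul(Mul(-2, 6), 2))) = Mul(-1, Add(48, Mul(-12, 2))) = Mul(-1, Add(48, -24)) = Mul(-1, 24) = -24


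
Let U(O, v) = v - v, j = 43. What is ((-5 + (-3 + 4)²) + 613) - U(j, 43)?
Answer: 609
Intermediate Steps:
U(O, v) = 0
((-5 + (-3 + 4)²) + 613) - U(j, 43) = ((-5 + (-3 + 4)²) + 613) - 1*0 = ((-5 + 1²) + 613) + 0 = ((-5 + 1) + 613) + 0 = (-4 + 613) + 0 = 609 + 0 = 609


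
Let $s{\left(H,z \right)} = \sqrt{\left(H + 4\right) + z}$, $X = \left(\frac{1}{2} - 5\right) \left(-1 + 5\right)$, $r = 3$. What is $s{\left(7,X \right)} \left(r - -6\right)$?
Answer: $9 i \sqrt{7} \approx 23.812 i$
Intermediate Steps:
$X = -18$ ($X = \left(\frac{1}{2} - 5\right) 4 = \left(- \frac{9}{2}\right) 4 = -18$)
$s{\left(H,z \right)} = \sqrt{4 + H + z}$ ($s{\left(H,z \right)} = \sqrt{\left(4 + H\right) + z} = \sqrt{4 + H + z}$)
$s{\left(7,X \right)} \left(r - -6\right) = \sqrt{4 + 7 - 18} \left(3 - -6\right) = \sqrt{-7} \left(3 + 6\right) = i \sqrt{7} \cdot 9 = 9 i \sqrt{7}$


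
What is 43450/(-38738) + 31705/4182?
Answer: 30778835/4764774 ≈ 6.4597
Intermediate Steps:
43450/(-38738) + 31705/4182 = 43450*(-1/38738) + 31705*(1/4182) = -21725/19369 + 1865/246 = 30778835/4764774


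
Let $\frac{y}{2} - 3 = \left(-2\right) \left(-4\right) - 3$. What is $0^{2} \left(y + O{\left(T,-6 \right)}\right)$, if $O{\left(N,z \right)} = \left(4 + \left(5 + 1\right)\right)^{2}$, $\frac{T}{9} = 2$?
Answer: $0$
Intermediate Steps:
$T = 18$ ($T = 9 \cdot 2 = 18$)
$y = 16$ ($y = 6 + 2 \left(\left(-2\right) \left(-4\right) - 3\right) = 6 + 2 \left(8 - 3\right) = 6 + 2 \cdot 5 = 6 + 10 = 16$)
$O{\left(N,z \right)} = 100$ ($O{\left(N,z \right)} = \left(4 + 6\right)^{2} = 10^{2} = 100$)
$0^{2} \left(y + O{\left(T,-6 \right)}\right) = 0^{2} \left(16 + 100\right) = 0 \cdot 116 = 0$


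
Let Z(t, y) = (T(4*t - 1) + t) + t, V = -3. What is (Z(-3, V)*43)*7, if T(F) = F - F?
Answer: -1806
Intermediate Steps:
T(F) = 0
Z(t, y) = 2*t (Z(t, y) = (0 + t) + t = t + t = 2*t)
(Z(-3, V)*43)*7 = ((2*(-3))*43)*7 = -6*43*7 = -258*7 = -1806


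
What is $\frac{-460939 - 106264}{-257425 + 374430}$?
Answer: $- \frac{81029}{16715} \approx -4.8477$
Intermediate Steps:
$\frac{-460939 - 106264}{-257425 + 374430} = - \frac{567203}{117005} = \left(-567203\right) \frac{1}{117005} = - \frac{81029}{16715}$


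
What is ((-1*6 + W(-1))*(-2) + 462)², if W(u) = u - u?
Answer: 224676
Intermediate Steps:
W(u) = 0
((-1*6 + W(-1))*(-2) + 462)² = ((-1*6 + 0)*(-2) + 462)² = ((-6 + 0)*(-2) + 462)² = (-6*(-2) + 462)² = (12 + 462)² = 474² = 224676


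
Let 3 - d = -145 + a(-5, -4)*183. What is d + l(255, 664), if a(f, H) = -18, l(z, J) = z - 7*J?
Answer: -951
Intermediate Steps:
d = 3442 (d = 3 - (-145 - 18*183) = 3 - (-145 - 3294) = 3 - 1*(-3439) = 3 + 3439 = 3442)
d + l(255, 664) = 3442 + (255 - 7*664) = 3442 + (255 - 4648) = 3442 - 4393 = -951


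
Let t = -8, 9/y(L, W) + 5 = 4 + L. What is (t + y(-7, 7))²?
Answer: 5329/64 ≈ 83.266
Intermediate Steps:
y(L, W) = 9/(-1 + L) (y(L, W) = 9/(-5 + (4 + L)) = 9/(-1 + L))
(t + y(-7, 7))² = (-8 + 9/(-1 - 7))² = (-8 + 9/(-8))² = (-8 + 9*(-⅛))² = (-8 - 9/8)² = (-73/8)² = 5329/64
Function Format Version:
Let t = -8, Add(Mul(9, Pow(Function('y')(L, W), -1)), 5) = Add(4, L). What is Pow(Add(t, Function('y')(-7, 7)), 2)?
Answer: Rational(5329, 64) ≈ 83.266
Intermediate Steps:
Function('y')(L, W) = Mul(9, Pow(Add(-1, L), -1)) (Function('y')(L, W) = Mul(9, Pow(Add(-5, Add(4, L)), -1)) = Mul(9, Pow(Add(-1, L), -1)))
Pow(Add(t, Function('y')(-7, 7)), 2) = Pow(Add(-8, Mul(9, Pow(Add(-1, -7), -1))), 2) = Pow(Add(-8, Mul(9, Pow(-8, -1))), 2) = Pow(Add(-8, Mul(9, Rational(-1, 8))), 2) = Pow(Add(-8, Rational(-9, 8)), 2) = Pow(Rational(-73, 8), 2) = Rational(5329, 64)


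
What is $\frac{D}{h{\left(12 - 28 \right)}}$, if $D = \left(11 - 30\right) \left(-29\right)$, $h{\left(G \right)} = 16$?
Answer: $\frac{551}{16} \approx 34.438$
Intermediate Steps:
$D = 551$ ($D = \left(-19\right) \left(-29\right) = 551$)
$\frac{D}{h{\left(12 - 28 \right)}} = \frac{551}{16}$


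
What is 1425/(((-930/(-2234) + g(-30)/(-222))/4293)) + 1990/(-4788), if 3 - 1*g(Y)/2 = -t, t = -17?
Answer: 1815833544870215/161003682 ≈ 1.1278e+7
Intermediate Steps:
g(Y) = -28 (g(Y) = 6 - (-2)*(-17) = 6 - 2*17 = 6 - 34 = -28)
1425/(((-930/(-2234) + g(-30)/(-222))/4293)) + 1990/(-4788) = 1425/(((-930/(-2234) - 28/(-222))/4293)) + 1990/(-4788) = 1425/(((-930*(-1/2234) - 28*(-1/222))*(1/4293))) + 1990*(-1/4788) = 1425/(((465/1117 + 14/111)*(1/4293))) - 995/2394 = 1425/(((67253/123987)*(1/4293))) - 995/2394 = 1425/(67253/532276191) - 995/2394 = 1425*(532276191/67253) - 995/2394 = 758493572175/67253 - 995/2394 = 1815833544870215/161003682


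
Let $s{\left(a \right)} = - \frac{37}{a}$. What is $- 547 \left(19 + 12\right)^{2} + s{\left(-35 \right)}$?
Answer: $- \frac{18398308}{35} \approx -5.2567 \cdot 10^{5}$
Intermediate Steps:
$- 547 \left(19 + 12\right)^{2} + s{\left(-35 \right)} = - 547 \left(19 + 12\right)^{2} - \frac{37}{-35} = - 547 \cdot 31^{2} - - \frac{37}{35} = \left(-547\right) 961 + \frac{37}{35} = -525667 + \frac{37}{35} = - \frac{18398308}{35}$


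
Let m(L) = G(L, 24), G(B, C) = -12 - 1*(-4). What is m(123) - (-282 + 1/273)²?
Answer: -5927286457/74529 ≈ -79530.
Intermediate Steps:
G(B, C) = -8 (G(B, C) = -12 + 4 = -8)
m(L) = -8
m(123) - (-282 + 1/273)² = -8 - (-282 + 1/273)² = -8 - (-76985/273)² = -8 - 1*5926690225/74529 = -8 - 5926690225/74529 = -5927286457/74529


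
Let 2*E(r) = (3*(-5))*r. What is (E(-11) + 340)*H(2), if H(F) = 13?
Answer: 10985/2 ≈ 5492.5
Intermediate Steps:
E(r) = -15*r/2 (E(r) = ((3*(-5))*r)/2 = (-15*r)/2 = -15*r/2)
(E(-11) + 340)*H(2) = (-15/2*(-11) + 340)*13 = (165/2 + 340)*13 = (845/2)*13 = 10985/2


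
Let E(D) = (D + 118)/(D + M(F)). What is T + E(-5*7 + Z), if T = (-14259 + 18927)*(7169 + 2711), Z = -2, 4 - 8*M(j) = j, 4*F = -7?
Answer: 1983153024/43 ≈ 4.6120e+7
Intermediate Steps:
F = -7/4 (F = (¼)*(-7) = -7/4 ≈ -1.7500)
M(j) = ½ - j/8
E(D) = (118 + D)/(23/32 + D) (E(D) = (D + 118)/(D + (½ - ⅛*(-7/4))) = (118 + D)/(D + (½ + 7/32)) = (118 + D)/(D + 23/32) = (118 + D)/(23/32 + D))
T = 46119840 (T = 4668*9880 = 46119840)
T + E(-5*7 + Z) = 46119840 + 32*(118 + (-5*7 - 2))/(23 + 32*(-5*7 - 2)) = 46119840 + 32*(118 + (-35 - 2))/(23 + 32*(-35 - 2)) = 46119840 + 32*(118 - 37)/(23 + 32*(-37)) = 46119840 + 32*81/(23 - 1184) = 46119840 + 32*81/(-1161) = 46119840 + 32*(-1/1161)*81 = 46119840 - 96/43 = 1983153024/43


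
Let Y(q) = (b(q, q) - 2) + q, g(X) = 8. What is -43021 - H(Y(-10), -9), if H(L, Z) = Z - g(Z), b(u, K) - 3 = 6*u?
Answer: -43004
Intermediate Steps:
b(u, K) = 3 + 6*u
Y(q) = 1 + 7*q (Y(q) = ((3 + 6*q) - 2) + q = (1 + 6*q) + q = 1 + 7*q)
H(L, Z) = -8 + Z (H(L, Z) = Z - 1*8 = Z - 8 = -8 + Z)
-43021 - H(Y(-10), -9) = -43021 - (-8 - 9) = -43021 - 1*(-17) = -43021 + 17 = -43004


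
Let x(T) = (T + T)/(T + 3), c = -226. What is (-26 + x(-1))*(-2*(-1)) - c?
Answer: 172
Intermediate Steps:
x(T) = 2*T/(3 + T) (x(T) = (2*T)/(3 + T) = 2*T/(3 + T))
(-26 + x(-1))*(-2*(-1)) - c = (-26 + 2*(-1)/(3 - 1))*(-2*(-1)) - 1*(-226) = (-26 + 2*(-1)/2)*2 + 226 = (-26 + 2*(-1)*(1/2))*2 + 226 = (-26 - 1)*2 + 226 = -27*2 + 226 = -54 + 226 = 172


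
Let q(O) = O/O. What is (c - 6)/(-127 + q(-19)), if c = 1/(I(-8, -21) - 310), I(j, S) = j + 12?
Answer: 1837/38556 ≈ 0.047645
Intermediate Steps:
I(j, S) = 12 + j
q(O) = 1
c = -1/306 (c = 1/((12 - 8) - 310) = 1/(4 - 310) = 1/(-306) = -1/306 ≈ -0.0032680)
(c - 6)/(-127 + q(-19)) = (-1/306 - 6)/(-127 + 1) = -1837/306/(-126) = -1837/306*(-1/126) = 1837/38556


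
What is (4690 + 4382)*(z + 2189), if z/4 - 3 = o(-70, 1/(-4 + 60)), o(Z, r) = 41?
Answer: 21455280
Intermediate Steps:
z = 176 (z = 12 + 4*41 = 12 + 164 = 176)
(4690 + 4382)*(z + 2189) = (4690 + 4382)*(176 + 2189) = 9072*2365 = 21455280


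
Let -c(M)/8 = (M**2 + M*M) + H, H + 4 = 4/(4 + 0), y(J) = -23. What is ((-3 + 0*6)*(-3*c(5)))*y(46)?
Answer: 77832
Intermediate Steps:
H = -3 (H = -4 + 4/(4 + 0) = -4 + 4/4 = -4 + 4*(1/4) = -4 + 1 = -3)
c(M) = 24 - 16*M**2 (c(M) = -8*((M**2 + M*M) - 3) = -8*((M**2 + M**2) - 3) = -8*(2*M**2 - 3) = -8*(-3 + 2*M**2) = 24 - 16*M**2)
((-3 + 0*6)*(-3*c(5)))*y(46) = ((-3 + 0*6)*(-3*(24 - 16*5**2)))*(-23) = ((-3 + 0)*(-3*(24 - 16*25)))*(-23) = -(-9)*(24 - 400)*(-23) = -(-9)*(-376)*(-23) = -3*1128*(-23) = -3384*(-23) = 77832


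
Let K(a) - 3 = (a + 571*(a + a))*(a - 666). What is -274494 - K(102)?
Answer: 65480007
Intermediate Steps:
K(a) = 3 + 1143*a*(-666 + a) (K(a) = 3 + (a + 571*(a + a))*(a - 666) = 3 + (a + 571*(2*a))*(-666 + a) = 3 + (a + 1142*a)*(-666 + a) = 3 + (1143*a)*(-666 + a) = 3 + 1143*a*(-666 + a))
-274494 - K(102) = -274494 - (3 - 761238*102 + 1143*102**2) = -274494 - (3 - 77646276 + 1143*10404) = -274494 - (3 - 77646276 + 11891772) = -274494 - 1*(-65754501) = -274494 + 65754501 = 65480007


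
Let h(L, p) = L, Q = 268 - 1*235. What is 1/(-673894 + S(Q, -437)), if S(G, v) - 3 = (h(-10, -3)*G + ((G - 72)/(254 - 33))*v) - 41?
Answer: -17/11461143 ≈ -1.4833e-6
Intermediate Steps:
Q = 33 (Q = 268 - 235 = 33)
S(G, v) = -38 - 10*G + v*(-72/221 + G/221) (S(G, v) = 3 + ((-10*G + ((G - 72)/(254 - 33))*v) - 41) = 3 + ((-10*G + ((-72 + G)/221)*v) - 41) = 3 + ((-10*G + ((-72 + G)*(1/221))*v) - 41) = 3 + ((-10*G + (-72/221 + G/221)*v) - 41) = 3 + ((-10*G + v*(-72/221 + G/221)) - 41) = 3 + (-41 - 10*G + v*(-72/221 + G/221)) = -38 - 10*G + v*(-72/221 + G/221))
1/(-673894 + S(Q, -437)) = 1/(-673894 + (-38 - 10*33 - 72/221*(-437) + (1/221)*33*(-437))) = 1/(-673894 + (-38 - 330 + 31464/221 - 14421/221)) = 1/(-673894 - 4945/17) = 1/(-11461143/17) = -17/11461143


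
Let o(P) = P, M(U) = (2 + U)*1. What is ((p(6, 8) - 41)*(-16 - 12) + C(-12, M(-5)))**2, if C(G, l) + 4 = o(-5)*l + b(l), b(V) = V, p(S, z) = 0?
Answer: 1336336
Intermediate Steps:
M(U) = 2 + U
C(G, l) = -4 - 4*l (C(G, l) = -4 + (-5*l + l) = -4 - 4*l)
((p(6, 8) - 41)*(-16 - 12) + C(-12, M(-5)))**2 = ((0 - 41)*(-16 - 12) + (-4 - 4*(2 - 5)))**2 = (-41*(-28) + (-4 - 4*(-3)))**2 = (1148 + (-4 + 12))**2 = (1148 + 8)**2 = 1156**2 = 1336336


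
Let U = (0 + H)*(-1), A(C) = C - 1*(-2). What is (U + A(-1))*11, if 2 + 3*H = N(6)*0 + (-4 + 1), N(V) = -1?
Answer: 88/3 ≈ 29.333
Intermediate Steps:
A(C) = 2 + C (A(C) = C + 2 = 2 + C)
H = -5/3 (H = -2/3 + (-1*0 + (-4 + 1))/3 = -2/3 + (0 - 3)/3 = -2/3 + (1/3)*(-3) = -2/3 - 1 = -5/3 ≈ -1.6667)
U = 5/3 (U = (0 - 5/3)*(-1) = -5/3*(-1) = 5/3 ≈ 1.6667)
(U + A(-1))*11 = (5/3 + (2 - 1))*11 = (5/3 + 1)*11 = (8/3)*11 = 88/3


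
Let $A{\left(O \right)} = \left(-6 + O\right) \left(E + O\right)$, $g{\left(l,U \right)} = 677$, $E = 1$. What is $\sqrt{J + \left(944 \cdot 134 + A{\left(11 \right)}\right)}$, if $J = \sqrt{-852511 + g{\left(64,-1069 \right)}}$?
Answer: $\sqrt{126556 + i \sqrt{851834}} \approx 355.75 + 1.297 i$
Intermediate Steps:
$A{\left(O \right)} = \left(1 + O\right) \left(-6 + O\right)$ ($A{\left(O \right)} = \left(-6 + O\right) \left(1 + O\right) = \left(1 + O\right) \left(-6 + O\right)$)
$J = i \sqrt{851834}$ ($J = \sqrt{-852511 + 677} = \sqrt{-851834} = i \sqrt{851834} \approx 922.95 i$)
$\sqrt{J + \left(944 \cdot 134 + A{\left(11 \right)}\right)} = \sqrt{i \sqrt{851834} + \left(944 \cdot 134 - \left(61 - 121\right)\right)} = \sqrt{i \sqrt{851834} + \left(126496 - -60\right)} = \sqrt{i \sqrt{851834} + \left(126496 + 60\right)} = \sqrt{i \sqrt{851834} + 126556} = \sqrt{126556 + i \sqrt{851834}}$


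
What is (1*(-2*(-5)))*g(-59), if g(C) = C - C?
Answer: 0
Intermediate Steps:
g(C) = 0
(1*(-2*(-5)))*g(-59) = (1*(-2*(-5)))*0 = (1*10)*0 = 10*0 = 0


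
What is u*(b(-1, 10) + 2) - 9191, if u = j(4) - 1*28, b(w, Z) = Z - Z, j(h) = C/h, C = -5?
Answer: -18499/2 ≈ -9249.5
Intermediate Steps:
j(h) = -5/h
b(w, Z) = 0
u = -117/4 (u = -5/4 - 1*28 = -5*¼ - 28 = -5/4 - 28 = -117/4 ≈ -29.250)
u*(b(-1, 10) + 2) - 9191 = -117*(0 + 2)/4 - 9191 = -117/4*2 - 9191 = -117/2 - 9191 = -18499/2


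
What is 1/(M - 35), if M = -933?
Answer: -1/968 ≈ -0.0010331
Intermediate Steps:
1/(M - 35) = 1/(-933 - 35) = 1/(-968) = -1/968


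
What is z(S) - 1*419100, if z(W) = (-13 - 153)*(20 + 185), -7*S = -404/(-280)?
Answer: -453130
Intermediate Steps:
S = -101/490 (S = -(-404)/(7*(-280)) = -(-404)*(-1)/(7*280) = -⅐*101/70 = -101/490 ≈ -0.20612)
z(W) = -34030 (z(W) = -166*205 = -34030)
z(S) - 1*419100 = -34030 - 1*419100 = -34030 - 419100 = -453130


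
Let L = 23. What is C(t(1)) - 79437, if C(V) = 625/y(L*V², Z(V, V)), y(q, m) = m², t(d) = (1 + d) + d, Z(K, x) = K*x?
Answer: -6433772/81 ≈ -79429.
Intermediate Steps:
t(d) = 1 + 2*d
C(V) = 625/V⁴ (C(V) = 625/((V*V)²) = 625/((V²)²) = 625/(V⁴) = 625/V⁴)
C(t(1)) - 79437 = 625/(1 + 2*1)⁴ - 79437 = 625/(1 + 2)⁴ - 79437 = 625/3⁴ - 79437 = 625*(1/81) - 79437 = 625/81 - 79437 = -6433772/81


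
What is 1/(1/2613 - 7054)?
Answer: -2613/18432101 ≈ -0.00014176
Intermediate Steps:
1/(1/2613 - 7054) = 1/(-18432101/2613) = -2613/18432101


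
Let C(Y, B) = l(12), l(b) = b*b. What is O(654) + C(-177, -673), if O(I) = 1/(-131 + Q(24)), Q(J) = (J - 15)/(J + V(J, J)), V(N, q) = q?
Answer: 301376/2093 ≈ 143.99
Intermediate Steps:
l(b) = b²
C(Y, B) = 144 (C(Y, B) = 12² = 144)
Q(J) = (-15 + J)/(2*J) (Q(J) = (J - 15)/(J + J) = (-15 + J)/((2*J)) = (-15 + J)*(1/(2*J)) = (-15 + J)/(2*J))
O(I) = -16/2093 (O(I) = 1/(-131 + (½)*(-15 + 24)/24) = 1/(-131 + (½)*(1/24)*9) = 1/(-131 + 3/16) = 1/(-2093/16) = -16/2093)
O(654) + C(-177, -673) = -16/2093 + 144 = 301376/2093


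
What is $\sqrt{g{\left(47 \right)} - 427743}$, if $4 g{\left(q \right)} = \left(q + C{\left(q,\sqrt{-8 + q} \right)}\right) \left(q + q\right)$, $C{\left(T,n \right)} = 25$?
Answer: $3 i \sqrt{47339} \approx 652.73 i$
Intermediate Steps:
$g{\left(q \right)} = \frac{q \left(25 + q\right)}{2}$ ($g{\left(q \right)} = \frac{\left(q + 25\right) \left(q + q\right)}{4} = \frac{\left(25 + q\right) 2 q}{4} = \frac{2 q \left(25 + q\right)}{4} = \frac{q \left(25 + q\right)}{2}$)
$\sqrt{g{\left(47 \right)} - 427743} = \sqrt{\frac{1}{2} \cdot 47 \left(25 + 47\right) - 427743} = \sqrt{\frac{1}{2} \cdot 47 \cdot 72 - 427743} = \sqrt{1692 - 427743} = \sqrt{-426051} = 3 i \sqrt{47339}$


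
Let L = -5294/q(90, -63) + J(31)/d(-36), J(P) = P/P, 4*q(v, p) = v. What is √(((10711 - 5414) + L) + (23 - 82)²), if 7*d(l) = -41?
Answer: √3231002335/615 ≈ 92.426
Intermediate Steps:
d(l) = -41/7 (d(l) = (⅐)*(-41) = -41/7)
q(v, p) = v/4
J(P) = 1
L = -434423/1845 (L = -5294/((¼)*90) + 1/(-41/7) = -5294/45/2 + 1*(-7/41) = -5294*2/45 - 7/41 = -10588/45 - 7/41 = -434423/1845 ≈ -235.46)
√(((10711 - 5414) + L) + (23 - 82)²) = √(((10711 - 5414) - 434423/1845) + (23 - 82)²) = √((5297 - 434423/1845) + (-59)²) = √(9338542/1845 + 3481) = √(15760987/1845) = √3231002335/615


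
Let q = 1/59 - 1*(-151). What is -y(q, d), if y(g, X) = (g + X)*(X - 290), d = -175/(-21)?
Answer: 23833225/531 ≈ 44884.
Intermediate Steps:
d = 25/3 (d = -175*(-1/21) = 25/3 ≈ 8.3333)
q = 8910/59 (q = 1/59 + 151 = 8910/59 ≈ 151.02)
y(g, X) = (-290 + X)*(X + g) (y(g, X) = (X + g)*(-290 + X) = (-290 + X)*(X + g))
-y(q, d) = -((25/3)**2 - 290*25/3 - 290*8910/59 + (25/3)*(8910/59)) = -(625/9 - 7250/3 - 2583900/59 + 74250/59) = -1*(-23833225/531) = 23833225/531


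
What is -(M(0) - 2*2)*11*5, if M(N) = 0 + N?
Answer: 220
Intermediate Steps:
M(N) = N
-(M(0) - 2*2)*11*5 = -(0 - 2*2)*11*5 = -(0 - 4)*11*5 = -(-4*11)*5 = -(-44)*5 = -1*(-220) = 220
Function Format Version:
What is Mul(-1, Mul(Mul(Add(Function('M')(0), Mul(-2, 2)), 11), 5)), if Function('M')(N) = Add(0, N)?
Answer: 220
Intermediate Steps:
Function('M')(N) = N
Mul(-1, Mul(Mul(Add(Function('M')(0), Mul(-2, 2)), 11), 5)) = Mul(-1, Mul(Mul(Add(0, Mul(-2, 2)), 11), 5)) = Mul(-1, Mul(Mul(Add(0, -4), 11), 5)) = Mul(-1, Mul(Mul(-4, 11), 5)) = Mul(-1, Mul(-44, 5)) = Mul(-1, -220) = 220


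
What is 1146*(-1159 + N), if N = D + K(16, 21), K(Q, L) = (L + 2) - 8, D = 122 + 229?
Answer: -908778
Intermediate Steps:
D = 351
K(Q, L) = -6 + L (K(Q, L) = (2 + L) - 8 = -6 + L)
N = 366 (N = 351 + (-6 + 21) = 351 + 15 = 366)
1146*(-1159 + N) = 1146*(-1159 + 366) = 1146*(-793) = -908778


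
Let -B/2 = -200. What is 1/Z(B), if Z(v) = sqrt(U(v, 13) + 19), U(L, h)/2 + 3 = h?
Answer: sqrt(39)/39 ≈ 0.16013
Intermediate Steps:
B = 400 (B = -2*(-200) = 400)
U(L, h) = -6 + 2*h
Z(v) = sqrt(39) (Z(v) = sqrt((-6 + 2*13) + 19) = sqrt((-6 + 26) + 19) = sqrt(20 + 19) = sqrt(39))
1/Z(B) = 1/(sqrt(39)) = sqrt(39)/39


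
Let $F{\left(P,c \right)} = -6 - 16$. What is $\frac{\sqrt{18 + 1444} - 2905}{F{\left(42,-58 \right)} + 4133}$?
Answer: $- \frac{2905}{4111} + \frac{\sqrt{1462}}{4111} \approx -0.69734$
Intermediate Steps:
$F{\left(P,c \right)} = -22$ ($F{\left(P,c \right)} = -6 - 16 = -22$)
$\frac{\sqrt{18 + 1444} - 2905}{F{\left(42,-58 \right)} + 4133} = \frac{\sqrt{18 + 1444} - 2905}{-22 + 4133} = \frac{\sqrt{1462} - 2905}{4111} = \left(-2905 + \sqrt{1462}\right) \frac{1}{4111} = - \frac{2905}{4111} + \frac{\sqrt{1462}}{4111}$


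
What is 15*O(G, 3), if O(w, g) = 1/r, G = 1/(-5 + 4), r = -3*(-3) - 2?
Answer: 15/7 ≈ 2.1429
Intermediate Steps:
r = 7 (r = 9 - 2 = 7)
G = -1 (G = 1/(-1) = -1)
O(w, g) = ⅐ (O(w, g) = 1/7 = ⅐)
15*O(G, 3) = 15*(⅐) = 15/7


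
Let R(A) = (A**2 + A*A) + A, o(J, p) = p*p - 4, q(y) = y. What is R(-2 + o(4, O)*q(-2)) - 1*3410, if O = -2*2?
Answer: -2084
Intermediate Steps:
O = -4
o(J, p) = -4 + p**2 (o(J, p) = p**2 - 4 = -4 + p**2)
R(A) = A + 2*A**2 (R(A) = (A**2 + A**2) + A = 2*A**2 + A = A + 2*A**2)
R(-2 + o(4, O)*q(-2)) - 1*3410 = (-2 + (-4 + (-4)**2)*(-2))*(1 + 2*(-2 + (-4 + (-4)**2)*(-2))) - 1*3410 = (-2 + (-4 + 16)*(-2))*(1 + 2*(-2 + (-4 + 16)*(-2))) - 3410 = (-2 + 12*(-2))*(1 + 2*(-2 + 12*(-2))) - 3410 = (-2 - 24)*(1 + 2*(-2 - 24)) - 3410 = -26*(1 + 2*(-26)) - 3410 = -26*(1 - 52) - 3410 = -26*(-51) - 3410 = 1326 - 3410 = -2084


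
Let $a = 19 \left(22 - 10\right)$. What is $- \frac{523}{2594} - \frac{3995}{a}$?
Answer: $- \frac{5241137}{295716} \approx -17.724$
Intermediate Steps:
$a = 228$ ($a = 19 \cdot 12 = 228$)
$- \frac{523}{2594} - \frac{3995}{a} = - \frac{523}{2594} - \frac{3995}{228} = - \frac{5241137}{295716}$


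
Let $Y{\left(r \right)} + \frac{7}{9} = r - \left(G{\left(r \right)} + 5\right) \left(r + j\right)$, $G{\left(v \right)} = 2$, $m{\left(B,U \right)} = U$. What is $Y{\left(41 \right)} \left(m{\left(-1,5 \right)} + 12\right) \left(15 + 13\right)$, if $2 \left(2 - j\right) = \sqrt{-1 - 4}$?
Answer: $- \frac{1117172}{9} + 1666 i \sqrt{5} \approx -1.2413 \cdot 10^{5} + 3725.3 i$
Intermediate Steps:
$j = 2 - \frac{i \sqrt{5}}{2}$ ($j = 2 - \frac{\sqrt{-1 - 4}}{2} = 2 - \frac{\sqrt{-5}}{2} = 2 - \frac{i \sqrt{5}}{2} \approx 2.0 - 1.118 i$)
$Y{\left(r \right)} = - \frac{133}{9} - 6 r + \frac{7 i \sqrt{5}}{2}$ ($Y{\left(r \right)} = - \frac{7}{9} + \left(r - \left(2 + 5\right) \left(r + \left(2 - \frac{i \sqrt{5}}{2}\right)\right)\right) = - \frac{7}{9} + \left(r - 7 \left(2 + r - \frac{i \sqrt{5}}{2}\right)\right) = - \frac{7}{9} - \left(14 + 6 r - \frac{7 i \sqrt{5}}{2}\right) = - \frac{133}{9} - 6 r + \frac{7 i \sqrt{5}}{2}$)
$Y{\left(41 \right)} \left(m{\left(-1,5 \right)} + 12\right) \left(15 + 13\right) = \left(- \frac{133}{9} - 246 + \frac{7 i \sqrt{5}}{2}\right) \left(5 + 12\right) \left(15 + 13\right) = \left(- \frac{133}{9} - 246 + \frac{7 i \sqrt{5}}{2}\right) 17 \cdot 28 = \left(- \frac{2347}{9} + \frac{7 i \sqrt{5}}{2}\right) 476 = - \frac{1117172}{9} + 1666 i \sqrt{5}$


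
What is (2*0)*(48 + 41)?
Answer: 0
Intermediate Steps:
(2*0)*(48 + 41) = 0*89 = 0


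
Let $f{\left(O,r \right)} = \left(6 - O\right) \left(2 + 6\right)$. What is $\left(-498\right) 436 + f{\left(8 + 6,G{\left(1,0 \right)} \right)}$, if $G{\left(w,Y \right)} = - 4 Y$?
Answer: $-217192$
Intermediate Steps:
$f{\left(O,r \right)} = 48 - 8 O$ ($f{\left(O,r \right)} = \left(6 - O\right) 8 = 48 - 8 O$)
$\left(-498\right) 436 + f{\left(8 + 6,G{\left(1,0 \right)} \right)} = \left(-498\right) 436 + \left(48 - 8 \left(8 + 6\right)\right) = -217128 + \left(48 - 112\right) = -217128 - 64 = -217192$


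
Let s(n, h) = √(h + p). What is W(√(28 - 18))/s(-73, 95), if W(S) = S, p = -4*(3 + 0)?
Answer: √830/83 ≈ 0.34711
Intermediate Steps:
p = -12 (p = -4*3 = -12)
s(n, h) = √(-12 + h) (s(n, h) = √(h - 12) = √(-12 + h))
W(√(28 - 18))/s(-73, 95) = √(28 - 18)/(√(-12 + 95)) = √10/(√83) = √10*(√83/83) = √830/83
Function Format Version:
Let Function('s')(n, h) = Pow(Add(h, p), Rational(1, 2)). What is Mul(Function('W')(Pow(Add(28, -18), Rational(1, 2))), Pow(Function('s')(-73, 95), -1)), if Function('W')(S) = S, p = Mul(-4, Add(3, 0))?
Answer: Mul(Rational(1, 83), Pow(830, Rational(1, 2))) ≈ 0.34711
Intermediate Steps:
p = -12 (p = Mul(-4, 3) = -12)
Function('s')(n, h) = Pow(Add(-12, h), Rational(1, 2)) (Function('s')(n, h) = Pow(Add(h, -12), Rational(1, 2)) = Pow(Add(-12, h), Rational(1, 2)))
Mul(Function('W')(Pow(Add(28, -18), Rational(1, 2))), Pow(Function('s')(-73, 95), -1)) = Mul(Pow(Add(28, -18), Rational(1, 2)), Pow(Pow(Add(-12, 95), Rational(1, 2)), -1)) = Mul(Pow(10, Rational(1, 2)), Pow(Pow(83, Rational(1, 2)), -1)) = Mul(Pow(10, Rational(1, 2)), Mul(Rational(1, 83), Pow(83, Rational(1, 2)))) = Mul(Rational(1, 83), Pow(830, Rational(1, 2)))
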